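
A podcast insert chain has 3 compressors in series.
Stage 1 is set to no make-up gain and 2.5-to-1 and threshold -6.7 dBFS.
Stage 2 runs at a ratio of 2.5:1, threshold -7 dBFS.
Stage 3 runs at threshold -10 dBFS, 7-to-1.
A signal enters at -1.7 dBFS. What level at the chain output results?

Stage 1: 5 dB above -6.7 dBFS, reduced 2.5:1 to 2 dB above → -4.7 dBFS.
Stage 2: -4.7 dBFS is 2.3 dB over -7 dBFS; at 2.5:1 that becomes 0.92 dB over, giving -6.08 dBFS.
Stage 3: -6.08 dBFS is 3.92 dB over -10 dBFS; at 7:1 that becomes 0.56 dB over, giving -9.44 dBFS.

-9.44 dBFS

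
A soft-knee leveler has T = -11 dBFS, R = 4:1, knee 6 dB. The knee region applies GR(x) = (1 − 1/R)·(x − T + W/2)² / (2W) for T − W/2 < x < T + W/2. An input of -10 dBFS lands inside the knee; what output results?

-11 dBFS

x − T + W/2 = -10 − (-11) + 3 = 4.
GR = (1 − 1/4) × 4² / 12 = 0.75 × 16 / 12 = 1 dB.
Output = -10 − 1 = -11 dBFS.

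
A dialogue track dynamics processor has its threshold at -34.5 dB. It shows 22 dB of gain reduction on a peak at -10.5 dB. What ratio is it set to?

12:1

Input overshoot = -10.5 − (-34.5) = 24 dB.
Output overshoot = 24 − 22 = 2 dB.
Ratio = input overshoot / output overshoot = 24 / 2 = 12.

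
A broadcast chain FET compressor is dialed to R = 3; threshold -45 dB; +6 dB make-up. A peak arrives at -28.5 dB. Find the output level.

-33.5 dB

The input is 16.5 dB above the -45 dB threshold.
At 3:1 the overshoot is divided by 3, leaving 5.5 dB above threshold.
That puts the output at -39.5 dB; make-up adds 6 dB, giving -33.5 dB.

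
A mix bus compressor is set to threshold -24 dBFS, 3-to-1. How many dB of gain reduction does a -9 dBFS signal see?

The signal is 15 dB above threshold.
A 3:1 ratio leaves 5 dB of that excess.
So the signal is attenuated by 15 − 5 = 10 dB.

10 dB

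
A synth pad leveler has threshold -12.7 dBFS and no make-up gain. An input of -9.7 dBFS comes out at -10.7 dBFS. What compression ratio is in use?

Input overshoot = -9.7 − (-12.7) = 3 dB; output overshoot = -10.7 − (-12.7) = 2 dB.
Ratio = 3 / 2 = 1.5.

1.5:1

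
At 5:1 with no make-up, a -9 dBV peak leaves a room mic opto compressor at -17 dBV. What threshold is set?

Input is 10 dB above T (since output overshoot × R = input overshoot: (-17 − T)·5 = -9 − T gives T = -19 dBV).
Check: -19 + (-9 − (-19))/5 = -19 + 2 = -17 dBV. ✓

-19 dBV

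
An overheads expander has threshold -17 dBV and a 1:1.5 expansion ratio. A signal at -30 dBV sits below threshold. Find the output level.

Below threshold, a 1:1.5 expander applies gain = (1.5−1)×(T − x) of attenuation.
(1.5−1) × 13 = 6.5 dB, so output = -30 − 6.5 = -36.5 dBV.

-36.5 dBV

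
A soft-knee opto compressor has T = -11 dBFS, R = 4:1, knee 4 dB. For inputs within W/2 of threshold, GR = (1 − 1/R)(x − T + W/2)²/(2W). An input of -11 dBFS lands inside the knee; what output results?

x − T + W/2 = -11 − (-11) + 2 = 2.
GR = (1 − 1/4) × 2² / 8 = 0.75 × 4 / 8 = 0.375 dB.
Output = -11 − 0.375 = -11.375 dBFS.

-11.375 dBFS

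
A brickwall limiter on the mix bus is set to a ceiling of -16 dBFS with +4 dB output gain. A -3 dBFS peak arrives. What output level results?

The limiter clamps the peak to its -16 dBFS ceiling.
Output gain then adds 4 dB: -16 + 4 = -12 dBFS.

-12 dBFS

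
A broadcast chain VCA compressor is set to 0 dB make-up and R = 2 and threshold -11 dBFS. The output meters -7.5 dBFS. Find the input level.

The compressed level sits -7.5 − (-11) = 3.5 dB over threshold.
Input overshoot = R × output overshoot = 7 dB → input = -11 + 7 = -4 dBFS.

-4 dBFS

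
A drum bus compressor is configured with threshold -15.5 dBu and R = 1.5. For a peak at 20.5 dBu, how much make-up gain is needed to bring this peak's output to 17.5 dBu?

9 dB

Without make-up, output = threshold + overshoot/1.5 = -15.5 + 24 = 8.5 dBu.
Gap to target: 9 dB.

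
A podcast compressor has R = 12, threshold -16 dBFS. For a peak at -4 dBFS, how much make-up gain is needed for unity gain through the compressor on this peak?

11 dB

Without make-up, output = threshold + overshoot/12 = -16 + 1 = -15 dBFS.
Gap to target: 11 dB.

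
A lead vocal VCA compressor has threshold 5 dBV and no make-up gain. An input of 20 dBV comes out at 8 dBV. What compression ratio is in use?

Input overshoot = 20 − 5 = 15 dB; output overshoot = 8 − 5 = 3 dB.
Ratio = 15 / 3 = 5.

5:1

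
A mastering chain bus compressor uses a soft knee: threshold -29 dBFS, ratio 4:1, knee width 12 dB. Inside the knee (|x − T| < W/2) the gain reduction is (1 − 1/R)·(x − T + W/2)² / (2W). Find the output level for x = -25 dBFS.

-28.125 dBFS

x − T + W/2 = -25 − (-29) + 6 = 10.
GR = (1 − 1/4) × 10² / 24 = 0.75 × 100 / 24 = 3.125 dB.
Output = -25 − 3.125 = -28.125 dBFS.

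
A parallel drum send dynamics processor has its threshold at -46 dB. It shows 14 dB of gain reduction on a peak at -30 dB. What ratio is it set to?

Input overshoot = -30 − (-46) = 16 dB.
Output overshoot = 16 − 14 = 2 dB.
Ratio = input overshoot / output overshoot = 16 / 2 = 8.

8:1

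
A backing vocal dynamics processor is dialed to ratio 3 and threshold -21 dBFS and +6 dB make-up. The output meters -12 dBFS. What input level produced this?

Stripping the +6 dB make-up gives -18 dBFS at the gain stage.
Post-compression overshoot = -18 − (-21) = 3 dB.
Undo the ratio: input overshoot = 3 × 3 = 9 dB, giving input = -12 dBFS.

-12 dBFS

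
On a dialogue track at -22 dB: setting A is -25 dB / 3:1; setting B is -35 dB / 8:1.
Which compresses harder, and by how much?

B, by 9.375 dB

A: GR = 3 − 3/3 = 2 dB.
B: GR = 13 − 13/8 = 11.375 dB.
B reduces 9.375 dB more.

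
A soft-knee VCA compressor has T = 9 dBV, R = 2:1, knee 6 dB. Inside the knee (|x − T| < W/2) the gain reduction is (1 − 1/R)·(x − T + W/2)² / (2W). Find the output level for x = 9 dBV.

x − T + W/2 = 9 − 9 + 3 = 3.
GR = (1 − 1/2) × 3² / 12 = 0.5 × 9 / 12 = 0.375 dB.
Output = 9 − 0.375 = 8.625 dBV.

8.625 dBV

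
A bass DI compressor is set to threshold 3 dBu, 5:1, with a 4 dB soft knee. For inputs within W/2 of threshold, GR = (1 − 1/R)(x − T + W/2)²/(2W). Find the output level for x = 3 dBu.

x − T + W/2 = 3 − 3 + 2 = 2.
GR = (1 − 1/5) × 2² / 8 = 0.8 × 4 / 8 = 0.4 dB.
Output = 3 − 0.4 = 2.6 dBu.

2.6 dBu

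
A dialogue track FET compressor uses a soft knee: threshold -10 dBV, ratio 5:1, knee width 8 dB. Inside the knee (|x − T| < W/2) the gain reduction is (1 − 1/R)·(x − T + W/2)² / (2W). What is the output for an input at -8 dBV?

x − T + W/2 = -8 − (-10) + 4 = 6.
GR = (1 − 1/5) × 6² / 16 = 0.8 × 36 / 16 = 1.8 dB.
Output = -8 − 1.8 = -9.8 dBV.

-9.8 dBV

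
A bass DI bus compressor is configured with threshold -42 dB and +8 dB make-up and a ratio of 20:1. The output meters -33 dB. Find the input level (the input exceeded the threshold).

Before make-up, the level was -33 − 8 = -41 dB.
That's 1 dB above the -42 dB threshold.
Input overshoot = R × output overshoot = 20 dB → input = -42 + 20 = -22 dB.

-22 dB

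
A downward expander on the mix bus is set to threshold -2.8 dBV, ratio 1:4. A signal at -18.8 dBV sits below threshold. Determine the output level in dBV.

Below threshold, a 1:4 expander applies gain = (4−1)×(T − x) of attenuation.
(4−1) × 16 = 48 dB, so output = -18.8 − 48 = -66.8 dBV.

-66.8 dBV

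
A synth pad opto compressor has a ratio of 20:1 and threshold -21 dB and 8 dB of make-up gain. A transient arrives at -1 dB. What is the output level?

-12 dB

-1 dB sits 20 dB over threshold.
At 20:1 the overshoot is divided by 20, leaving 1 dB above threshold.
So the level is -21 + 1 = -20 dB; make-up adds 8 dB, giving -12 dB.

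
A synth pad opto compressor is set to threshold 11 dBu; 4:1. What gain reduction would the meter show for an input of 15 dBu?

3 dB

The signal is 4 dB above threshold.
A 4:1 ratio leaves 1 dB of that excess.
GR = overshoot in − overshoot out = 4 − 1 = 3 dB.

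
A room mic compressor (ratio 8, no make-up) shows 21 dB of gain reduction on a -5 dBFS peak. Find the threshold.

Let T be the threshold. Output overshoot = (input overshoot)/R, so -26 − T = (-5 − T)/8.
8·(-26 − T) = -5 − T → 7·T = -208 − (-5) = -203.
T = -203/7 = -29 dBFS.

-29 dBFS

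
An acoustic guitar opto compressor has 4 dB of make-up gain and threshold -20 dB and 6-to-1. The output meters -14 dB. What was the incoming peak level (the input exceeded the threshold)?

-8 dB

Stripping the +4 dB make-up gives -18 dB at the gain stage.
The compressed level sits -18 − (-20) = 2 dB over threshold.
Before 6:1 compression the overshoot was 2 × 6 = 12 dB, so input = -20 + 12 = -8 dB.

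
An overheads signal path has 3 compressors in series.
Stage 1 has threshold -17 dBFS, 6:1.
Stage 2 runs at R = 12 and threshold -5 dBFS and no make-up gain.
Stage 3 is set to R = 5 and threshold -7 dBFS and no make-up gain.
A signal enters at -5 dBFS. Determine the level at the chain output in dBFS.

Stage 1: 12 dB above -17 dBFS, reduced 6:1 to 2 dB above → -15 dBFS.
Stage 2: -15 dBFS ≤ -5 dBFS, so stage 2 doesn't engage; output -15 dBFS.
Stage 3: -15 dBFS ≤ -7 dBFS, so stage 3 doesn't engage; output -15 dBFS.

-15 dBFS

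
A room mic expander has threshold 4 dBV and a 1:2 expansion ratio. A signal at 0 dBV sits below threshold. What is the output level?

-4 dBV

The input is 4 dB below the 4 dBV threshold.
A 1:2 expander multiplies undershoot by 2: 4 × 2 = 8 dB below threshold.
Output = 4 − 8 = -4 dBV.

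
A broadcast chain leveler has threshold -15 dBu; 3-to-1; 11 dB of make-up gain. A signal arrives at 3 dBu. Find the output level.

2 dBu

3 dBu sits 18 dB over threshold.
At 3:1 the overshoot is divided by 3, leaving 6 dB above threshold.
So the level is -15 + 6 = -9 dBu; make-up adds 11 dB, giving 2 dBu.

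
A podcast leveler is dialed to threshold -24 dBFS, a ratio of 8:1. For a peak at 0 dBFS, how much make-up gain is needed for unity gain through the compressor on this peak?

Overshoot 24 dB → 24/8 = 3 dB after compression, so the compressed level is -24 + 3 = -21 dBFS.
Make-up = target − compressed = 0 − (-21) = 21 dB.

21 dB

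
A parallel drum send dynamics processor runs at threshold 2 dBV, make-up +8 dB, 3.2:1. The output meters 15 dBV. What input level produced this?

Stripping the +8 dB make-up gives 7 dBV at the gain stage.
Post-compression overshoot = 7 − 2 = 5 dB.
Input overshoot = R × output overshoot = 16 dB → input = 2 + 16 = 18 dBV.

18 dBV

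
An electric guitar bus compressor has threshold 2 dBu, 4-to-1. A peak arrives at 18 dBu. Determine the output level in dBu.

Overshoot: 18 − 2 = 16 dB.
4:1 compression reduces that to 16/4 = 4 dB over.
That puts the output at 6 dBu.

6 dBu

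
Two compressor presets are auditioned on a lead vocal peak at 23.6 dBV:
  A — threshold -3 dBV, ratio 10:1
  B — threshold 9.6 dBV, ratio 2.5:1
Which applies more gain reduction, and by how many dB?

A, by 15.54 dB

A: GR = 26.6 − 26.6/10 = 23.94 dB.
B: GR = 14 − 14/2.5 = 8.4 dB.
A applies 15.54 dB more gain reduction.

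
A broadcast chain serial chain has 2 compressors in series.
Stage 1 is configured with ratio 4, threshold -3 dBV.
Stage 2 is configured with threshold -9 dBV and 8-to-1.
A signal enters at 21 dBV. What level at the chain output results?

Stage 1: 21 dBV is 24 dB over -3 dBV; at 4:1 that becomes 6 dB over, giving 3 dBV.
Stage 2: 3 dBV is 12 dB over -9 dBV; at 8:1 that becomes 1.5 dB over, giving -7.5 dBV.

-7.5 dBV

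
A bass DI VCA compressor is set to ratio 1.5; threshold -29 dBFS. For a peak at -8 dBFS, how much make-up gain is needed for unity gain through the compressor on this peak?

Overshoot 21 dB → 21/1.5 = 14 dB after compression, so the compressed level is -29 + 14 = -15 dBFS.
Make-up = target − compressed = -8 − (-15) = 7 dB.

7 dB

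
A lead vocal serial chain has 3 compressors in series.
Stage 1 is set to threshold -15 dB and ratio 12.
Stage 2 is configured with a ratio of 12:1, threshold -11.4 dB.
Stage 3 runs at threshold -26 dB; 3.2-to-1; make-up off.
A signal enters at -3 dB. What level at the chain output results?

Stage 1: -3 dB is 12 dB over -15 dB; at 12:1 that becomes 1 dB over, giving -14 dB.
Stage 2: -14 dB is at or below the -11.4 dB threshold — no compression; output -14 dB.
Stage 3: -14 dB is 12 dB over -26 dB; at 3.2:1 that becomes 3.75 dB over, giving -22.25 dB.

-22.25 dB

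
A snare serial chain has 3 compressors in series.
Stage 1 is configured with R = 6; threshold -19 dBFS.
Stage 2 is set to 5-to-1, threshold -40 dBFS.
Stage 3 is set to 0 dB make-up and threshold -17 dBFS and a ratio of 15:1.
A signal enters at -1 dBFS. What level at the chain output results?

Stage 1: overshoot 18 dB → 18/6 = 3 dB → -16 dBFS.
Stage 2: -16 dBFS is 24 dB over -40 dBFS; at 5:1 that becomes 4.8 dB over, giving -35.2 dBFS.
Stage 3: -35.2 dBFS is at or below the -17 dBFS threshold — no compression; output -35.2 dBFS.

-35.2 dBFS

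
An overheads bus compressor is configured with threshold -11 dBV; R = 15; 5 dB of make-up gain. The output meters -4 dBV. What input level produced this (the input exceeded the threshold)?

Remove make-up: -4 − 5 = -9 dBV.
That's 2 dB above the -11 dBV threshold.
Undo the ratio: input overshoot = 2 × 15 = 30 dB, giving input = 19 dBV.

19 dBV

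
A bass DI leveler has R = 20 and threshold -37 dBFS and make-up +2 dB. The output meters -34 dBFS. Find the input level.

Stripping the +2 dB make-up gives -36 dBFS at the gain stage.
The compressed level sits -36 − (-37) = 1 dB over threshold.
Before 20:1 compression the overshoot was 1 × 20 = 20 dB, so input = -37 + 20 = -17 dBFS.

-17 dBFS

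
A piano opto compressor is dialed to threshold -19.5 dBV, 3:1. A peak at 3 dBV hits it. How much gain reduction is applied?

15 dB

3 dBV exceeds the threshold by 22.5 dB.
A 3:1 ratio leaves 7.5 dB of that excess.
GR = overshoot in − overshoot out = 22.5 − 7.5 = 15 dB.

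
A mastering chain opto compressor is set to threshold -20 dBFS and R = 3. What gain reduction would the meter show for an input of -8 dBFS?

Overshoot = -8 − (-20) = 12 dB.
A 3:1 ratio leaves 4 dB of that excess.
Gain reduction = 12 − 4 = 8 dB.

8 dB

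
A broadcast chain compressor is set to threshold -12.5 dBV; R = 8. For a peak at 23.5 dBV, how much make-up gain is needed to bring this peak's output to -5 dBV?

3 dB

The peak compresses to -12.5 + 36/8 = -8 dBV.
To reach -5 dBV requires -5 − (-8) = 3 dB of make-up.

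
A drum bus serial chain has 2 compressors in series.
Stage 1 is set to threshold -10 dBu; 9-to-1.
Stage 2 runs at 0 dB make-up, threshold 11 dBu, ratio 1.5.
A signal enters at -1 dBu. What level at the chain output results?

-9 dBu

Stage 1: overshoot 9 dB → 9/9 = 1 dB → -9 dBu.
Stage 2: -9 dBu ≤ 11 dBu, so stage 2 doesn't engage; output -9 dBu.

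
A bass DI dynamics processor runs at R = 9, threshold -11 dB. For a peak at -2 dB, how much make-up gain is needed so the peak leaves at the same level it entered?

8 dB

Without make-up, output = threshold + overshoot/9 = -11 + 1 = -10 dB.
Gap to target: 8 dB.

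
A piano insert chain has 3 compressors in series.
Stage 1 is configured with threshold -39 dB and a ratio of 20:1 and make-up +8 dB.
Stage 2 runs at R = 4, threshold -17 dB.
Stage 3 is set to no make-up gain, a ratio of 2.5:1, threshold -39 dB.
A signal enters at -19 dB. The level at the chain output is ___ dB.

Stage 1: -19 dB is 20 dB over -39 dB; at 20:1 that becomes 1 dB over, giving -38 dB; +8 dB make-up → -30 dB.
Stage 2: -30 dB ≤ -17 dB, so stage 2 doesn't engage; output -30 dB.
Stage 3: 9 dB above -39 dB, reduced 2.5:1 to 3.6 dB above → -35.4 dB.

-35.4 dB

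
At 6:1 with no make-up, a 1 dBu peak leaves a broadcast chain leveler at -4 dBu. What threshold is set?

-5 dBu

Input is 6 dB above T (since output overshoot × R = input overshoot: (-4 − T)·6 = 1 − T gives T = -5 dBu).
Check: -5 + (1 − (-5))/6 = -5 + 1 = -4 dBu. ✓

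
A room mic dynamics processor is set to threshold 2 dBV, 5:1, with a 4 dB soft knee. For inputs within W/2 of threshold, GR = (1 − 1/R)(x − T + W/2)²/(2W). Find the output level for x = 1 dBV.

0.9 dBV

x − T + W/2 = 1 − 2 + 2 = 1.
GR = (1 − 1/5) × 1² / 8 = 0.8 × 1 / 8 = 0.1 dB.
Output = 1 − 0.1 = 0.9 dBV.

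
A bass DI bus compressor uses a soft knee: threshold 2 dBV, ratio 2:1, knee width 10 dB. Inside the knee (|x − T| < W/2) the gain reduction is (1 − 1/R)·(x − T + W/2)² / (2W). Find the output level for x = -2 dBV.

-2.025 dBV

x − T + W/2 = -2 − 2 + 5 = 1.
GR = (1 − 1/2) × 1² / 20 = 0.5 × 1 / 20 = 0.025 dB.
Output = -2 − 0.025 = -2.025 dBV.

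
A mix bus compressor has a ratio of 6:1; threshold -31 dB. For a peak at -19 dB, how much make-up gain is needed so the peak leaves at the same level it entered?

10 dB

The peak compresses to -31 + 12/6 = -29 dB.
To reach -19 dB requires -19 − (-29) = 10 dB of make-up.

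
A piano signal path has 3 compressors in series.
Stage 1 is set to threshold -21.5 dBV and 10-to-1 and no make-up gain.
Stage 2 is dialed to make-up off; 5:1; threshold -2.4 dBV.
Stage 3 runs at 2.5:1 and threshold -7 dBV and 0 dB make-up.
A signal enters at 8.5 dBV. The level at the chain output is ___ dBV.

Stage 1: overshoot 30 dB → 30/10 = 3 dB → -18.5 dBV.
Stage 2: -18.5 dBV is at or below the -2.4 dBV threshold — no compression; output -18.5 dBV.
Stage 3: below threshold (-18.5 ≤ -7); passes unchanged; output -18.5 dBV.

-18.5 dBV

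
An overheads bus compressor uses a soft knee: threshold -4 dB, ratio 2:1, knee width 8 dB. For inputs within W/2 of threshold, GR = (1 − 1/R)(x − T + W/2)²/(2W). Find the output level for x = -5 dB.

-5.28125 dB

x − T + W/2 = -5 − (-4) + 4 = 3.
GR = (1 − 1/2) × 3² / 16 = 0.5 × 9 / 16 = 0.28125 dB.
Output = -5 − 0.28125 = -5.28125 dB.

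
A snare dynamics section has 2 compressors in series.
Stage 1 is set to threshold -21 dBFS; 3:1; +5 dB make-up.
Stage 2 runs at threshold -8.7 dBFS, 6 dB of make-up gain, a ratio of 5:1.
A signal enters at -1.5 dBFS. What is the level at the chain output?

-3.5 dBFS

Stage 1: overshoot 19.5 dB → 19.5/3 = 6.5 dB → -14.5 dBFS; +5 dB make-up → -9.5 dBFS.
Stage 2: -9.5 dBFS ≤ -8.7 dBFS, so stage 2 doesn't engage; make-up brings it to -3.5 dBFS.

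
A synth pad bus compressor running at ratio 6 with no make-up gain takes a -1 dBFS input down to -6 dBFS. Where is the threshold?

-7 dBFS

Input is 6 dB above T (since output overshoot × R = input overshoot: (-6 − T)·6 = -1 − T gives T = -7 dBFS).
Check: -7 + (-1 − (-7))/6 = -7 + 1 = -6 dBFS. ✓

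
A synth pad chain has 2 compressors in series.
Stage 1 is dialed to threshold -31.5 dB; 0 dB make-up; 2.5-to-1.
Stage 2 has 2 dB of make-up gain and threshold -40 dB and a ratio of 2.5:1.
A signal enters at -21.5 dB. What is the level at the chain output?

Stage 1: overshoot 10 dB → 10/2.5 = 4 dB → -27.5 dB.
Stage 2: -27.5 dB is 12.5 dB over -40 dB; at 2.5:1 that becomes 5 dB over, giving -35 dB; +2 dB make-up → -33 dB.

-33 dB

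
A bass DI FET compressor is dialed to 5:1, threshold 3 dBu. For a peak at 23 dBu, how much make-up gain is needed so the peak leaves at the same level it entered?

16 dB

Without make-up, output = threshold + overshoot/5 = 3 + 4 = 7 dBu.
Gap to target: 16 dB.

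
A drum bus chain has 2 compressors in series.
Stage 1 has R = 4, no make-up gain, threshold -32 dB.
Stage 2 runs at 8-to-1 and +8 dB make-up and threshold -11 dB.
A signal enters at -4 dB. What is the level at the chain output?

Stage 1: 28 dB above -32 dB, reduced 4:1 to 7 dB above → -25 dB.
Stage 2: -25 dB is at or below the -11 dB threshold — no compression; make-up brings it to -17 dB.

-17 dB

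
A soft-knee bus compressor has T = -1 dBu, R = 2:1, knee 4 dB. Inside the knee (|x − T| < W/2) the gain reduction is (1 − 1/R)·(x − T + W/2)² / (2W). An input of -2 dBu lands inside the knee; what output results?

-2.0625 dBu

x − T + W/2 = -2 − (-1) + 2 = 1.
GR = (1 − 1/2) × 1² / 8 = 0.5 × 1 / 8 = 0.0625 dB.
Output = -2 − 0.0625 = -2.0625 dBu.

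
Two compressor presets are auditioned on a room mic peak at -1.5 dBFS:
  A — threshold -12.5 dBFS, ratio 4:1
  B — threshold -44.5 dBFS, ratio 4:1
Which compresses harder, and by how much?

A: overshoot 11 dB → output overshoot 2.75 dB → GR 8.25 dB.
B: overshoot 43 dB → output overshoot 10.75 dB → GR 32.25 dB.
B reduces 24 dB more.

B, by 24 dB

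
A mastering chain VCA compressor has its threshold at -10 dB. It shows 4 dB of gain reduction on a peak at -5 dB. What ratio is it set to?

5:1

Input overshoot = -5 − (-10) = 5 dB.
Output overshoot = 5 − 4 = 1 dB.
Ratio = input overshoot / output overshoot = 5 / 1 = 5.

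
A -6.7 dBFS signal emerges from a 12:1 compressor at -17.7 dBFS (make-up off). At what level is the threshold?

-18.7 dBFS

Input is 12 dB above T (since output overshoot × R = input overshoot: (-17.7 − T)·12 = -6.7 − T gives T = -18.7 dBFS).
Check: -18.7 + (-6.7 − (-18.7))/12 = -18.7 + 1 = -17.7 dBFS. ✓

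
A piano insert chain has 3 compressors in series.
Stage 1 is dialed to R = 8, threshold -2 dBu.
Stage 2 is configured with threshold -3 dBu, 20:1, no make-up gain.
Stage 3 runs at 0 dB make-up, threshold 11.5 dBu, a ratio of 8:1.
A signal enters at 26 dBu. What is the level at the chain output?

Stage 1: 28 dB above -2 dBu, reduced 8:1 to 3.5 dB above → 1.5 dBu.
Stage 2: 1.5 dBu is 4.5 dB over -3 dBu; at 20:1 that becomes 0.225 dB over, giving -2.775 dBu.
Stage 3: below threshold (-2.775 ≤ 11.5); passes unchanged; output -2.775 dBu.

-2.775 dBu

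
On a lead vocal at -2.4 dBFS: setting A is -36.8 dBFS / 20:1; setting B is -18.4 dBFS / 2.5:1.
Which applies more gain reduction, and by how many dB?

A, by 23.08 dB

A: GR = 34.4 − 34.4/20 = 32.68 dB.
B: GR = 16 − 16/2.5 = 9.6 dB.
A applies 23.08 dB more gain reduction.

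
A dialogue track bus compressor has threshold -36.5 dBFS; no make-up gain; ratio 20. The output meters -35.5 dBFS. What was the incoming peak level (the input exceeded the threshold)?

The compressed level sits -35.5 − (-36.5) = 1 dB over threshold.
Before 20:1 compression the overshoot was 1 × 20 = 20 dB, so input = -36.5 + 20 = -16.5 dBFS.

-16.5 dBFS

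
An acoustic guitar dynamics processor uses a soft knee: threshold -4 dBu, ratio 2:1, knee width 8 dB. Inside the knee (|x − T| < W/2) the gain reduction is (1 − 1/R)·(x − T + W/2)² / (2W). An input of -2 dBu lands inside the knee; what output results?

-3.125 dBu

x − T + W/2 = -2 − (-4) + 4 = 6.
GR = (1 − 1/2) × 6² / 16 = 0.5 × 36 / 16 = 1.125 dB.
Output = -2 − 1.125 = -3.125 dBu.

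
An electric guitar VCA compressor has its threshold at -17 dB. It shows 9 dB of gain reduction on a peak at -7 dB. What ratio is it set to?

Input overshoot = -7 − (-17) = 10 dB.
Output overshoot = 10 − 9 = 1 dB.
Ratio = input overshoot / output overshoot = 10 / 1 = 10.

10:1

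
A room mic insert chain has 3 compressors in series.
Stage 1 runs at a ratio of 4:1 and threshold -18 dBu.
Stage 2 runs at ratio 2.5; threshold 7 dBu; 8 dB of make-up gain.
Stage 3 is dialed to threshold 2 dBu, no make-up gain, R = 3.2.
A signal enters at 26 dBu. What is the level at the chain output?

1 dBu

Stage 1: overshoot 44 dB → 44/4 = 11 dB → -7 dBu.
Stage 2: below threshold (-7 ≤ 7); passes unchanged; make-up brings it to 1 dBu.
Stage 3: 1 dBu ≤ 2 dBu, so stage 3 doesn't engage; output 1 dBu.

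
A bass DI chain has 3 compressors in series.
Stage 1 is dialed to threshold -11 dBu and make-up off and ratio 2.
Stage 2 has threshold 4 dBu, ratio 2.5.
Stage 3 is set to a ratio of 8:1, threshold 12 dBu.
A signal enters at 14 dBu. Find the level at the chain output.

Stage 1: 25 dB above -11 dBu, reduced 2:1 to 12.5 dB above → 1.5 dBu.
Stage 2: 1.5 dBu is at or below the 4 dBu threshold — no compression; output 1.5 dBu.
Stage 3: 1.5 dBu is at or below the 12 dBu threshold — no compression; output 1.5 dBu.

1.5 dBu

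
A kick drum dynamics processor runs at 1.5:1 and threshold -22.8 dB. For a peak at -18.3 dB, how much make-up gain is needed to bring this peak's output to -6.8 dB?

13 dB

Without make-up, output = threshold + overshoot/1.5 = -22.8 + 3 = -19.8 dB.
Gap to target: 13 dB.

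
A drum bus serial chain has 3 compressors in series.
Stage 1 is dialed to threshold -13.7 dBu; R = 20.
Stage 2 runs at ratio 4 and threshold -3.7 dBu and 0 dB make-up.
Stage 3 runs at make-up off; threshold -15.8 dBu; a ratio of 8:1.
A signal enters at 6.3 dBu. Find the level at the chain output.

-15.4125 dBu

Stage 1: 20 dB above -13.7 dBu, reduced 20:1 to 1 dB above → -12.7 dBu.
Stage 2: -12.7 dBu is at or below the -3.7 dBu threshold — no compression; output -12.7 dBu.
Stage 3: overshoot 3.1 dB → 3.1/8 = 0.3875 dB → -15.4125 dBu.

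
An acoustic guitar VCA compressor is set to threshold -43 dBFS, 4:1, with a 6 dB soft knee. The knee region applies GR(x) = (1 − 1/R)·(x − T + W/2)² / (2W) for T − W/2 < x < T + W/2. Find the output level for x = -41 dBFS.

-42.5625 dBFS

x − T + W/2 = -41 − (-43) + 3 = 5.
GR = (1 − 1/4) × 5² / 12 = 0.75 × 25 / 12 = 1.5625 dB.
Output = -41 − 1.5625 = -42.5625 dBFS.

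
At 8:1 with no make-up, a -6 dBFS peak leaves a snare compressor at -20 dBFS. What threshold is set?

Input is 16 dB above T (since output overshoot × R = input overshoot: (-20 − T)·8 = -6 − T gives T = -22 dBFS).
Check: -22 + (-6 − (-22))/8 = -22 + 2 = -20 dBFS. ✓

-22 dBFS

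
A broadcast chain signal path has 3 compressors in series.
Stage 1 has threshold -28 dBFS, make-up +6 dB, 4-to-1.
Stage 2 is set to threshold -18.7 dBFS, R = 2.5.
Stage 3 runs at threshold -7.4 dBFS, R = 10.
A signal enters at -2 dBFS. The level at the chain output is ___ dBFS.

Stage 1: 26 dB above -28 dBFS, reduced 4:1 to 6.5 dB above → -21.5 dBFS; +6 dB make-up → -15.5 dBFS.
Stage 2: overshoot 3.2 dB → 3.2/2.5 = 1.28 dB → -17.42 dBFS.
Stage 3: below threshold (-17.42 ≤ -7.4); passes unchanged; output -17.42 dBFS.

-17.42 dBFS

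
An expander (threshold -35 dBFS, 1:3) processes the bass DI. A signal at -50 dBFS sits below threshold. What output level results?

The input is 15 dB below the -35 dBFS threshold.
A 1:3 expander multiplies undershoot by 3: 15 × 3 = 45 dB below threshold.
Output = -35 − 45 = -80 dBFS.

-80 dBFS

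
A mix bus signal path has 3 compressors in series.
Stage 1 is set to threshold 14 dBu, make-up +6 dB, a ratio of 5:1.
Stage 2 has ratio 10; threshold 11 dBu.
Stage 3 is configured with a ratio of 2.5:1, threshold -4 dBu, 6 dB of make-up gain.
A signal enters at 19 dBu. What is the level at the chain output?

Stage 1: 5 dB above 14 dBu, reduced 5:1 to 1 dB above → 15 dBu; +6 dB make-up → 21 dBu.
Stage 2: 21 dBu is 10 dB over 11 dBu; at 10:1 that becomes 1 dB over, giving 12 dBu.
Stage 3: overshoot 16 dB → 16/2.5 = 6.4 dB → 2.4 dBu; +6 dB make-up → 8.4 dBu.

8.4 dBu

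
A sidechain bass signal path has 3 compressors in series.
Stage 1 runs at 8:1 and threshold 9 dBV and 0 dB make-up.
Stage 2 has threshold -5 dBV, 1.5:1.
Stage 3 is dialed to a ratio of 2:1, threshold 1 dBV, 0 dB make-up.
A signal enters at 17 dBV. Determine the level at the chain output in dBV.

Stage 1: 8 dB above 9 dBV, reduced 8:1 to 1 dB above → 10 dBV.
Stage 2: 10 dBV is 15 dB over -5 dBV; at 1.5:1 that becomes 10 dB over, giving 5 dBV.
Stage 3: 4 dB above 1 dBV, reduced 2:1 to 2 dB above → 3 dBV.

3 dBV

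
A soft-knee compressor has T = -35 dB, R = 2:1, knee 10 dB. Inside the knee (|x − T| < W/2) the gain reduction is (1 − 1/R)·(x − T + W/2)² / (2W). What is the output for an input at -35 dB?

x − T + W/2 = -35 − (-35) + 5 = 5.
GR = (1 − 1/2) × 5² / 20 = 0.5 × 25 / 20 = 0.625 dB.
Output = -35 − 0.625 = -35.625 dB.

-35.625 dB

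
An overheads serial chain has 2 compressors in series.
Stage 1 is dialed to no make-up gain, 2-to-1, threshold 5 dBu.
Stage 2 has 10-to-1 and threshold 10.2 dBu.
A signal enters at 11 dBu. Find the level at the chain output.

8 dBu

Stage 1: 6 dB above 5 dBu, reduced 2:1 to 3 dB above → 8 dBu.
Stage 2: 8 dBu is at or below the 10.2 dBu threshold — no compression; output 8 dBu.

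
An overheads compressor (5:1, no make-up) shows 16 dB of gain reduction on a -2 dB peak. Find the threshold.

Let T be the threshold. Output overshoot = (input overshoot)/R, so -18 − T = (-2 − T)/5.
5·(-18 − T) = -2 − T → 4·T = -90 − (-2) = -88.
T = -88/4 = -22 dB.

-22 dB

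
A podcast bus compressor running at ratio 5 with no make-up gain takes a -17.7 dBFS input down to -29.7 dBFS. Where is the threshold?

Input is 15 dB above T (since output overshoot × R = input overshoot: (-29.7 − T)·5 = -17.7 − T gives T = -32.7 dBFS).
Check: -32.7 + (-17.7 − (-32.7))/5 = -32.7 + 3 = -29.7 dBFS. ✓

-32.7 dBFS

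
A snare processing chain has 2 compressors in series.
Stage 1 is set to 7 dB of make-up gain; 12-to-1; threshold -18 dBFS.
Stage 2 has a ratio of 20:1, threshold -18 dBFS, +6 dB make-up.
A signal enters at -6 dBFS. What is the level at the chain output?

Stage 1: 12 dB above -18 dBFS, reduced 12:1 to 1 dB above → -17 dBFS; +7 dB make-up → -10 dBFS.
Stage 2: -10 dBFS is 8 dB over -18 dBFS; at 20:1 that becomes 0.4 dB over, giving -17.6 dBFS; +6 dB make-up → -11.6 dBFS.

-11.6 dBFS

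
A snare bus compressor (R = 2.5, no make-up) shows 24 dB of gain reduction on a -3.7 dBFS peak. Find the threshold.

-43.7 dBFS

Gain reduction = -3.7 − (-27.7) = 24 dB; output overshoot = GR / (R − 1) = 24 / 1.5 = 16 dB.
Threshold = output − output overshoot = -27.7 − 16 = -43.7 dBFS.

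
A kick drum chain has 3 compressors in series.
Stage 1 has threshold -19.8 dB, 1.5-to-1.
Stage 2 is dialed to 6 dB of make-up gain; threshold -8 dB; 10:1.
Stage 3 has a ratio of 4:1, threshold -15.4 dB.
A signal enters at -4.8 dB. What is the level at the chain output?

-12.5 dB

Stage 1: -4.8 dB is 15 dB over -19.8 dB; at 1.5:1 that becomes 10 dB over, giving -9.8 dB.
Stage 2: -9.8 dB ≤ -8 dB, so stage 2 doesn't engage; make-up brings it to -3.8 dB.
Stage 3: 11.6 dB above -15.4 dB, reduced 4:1 to 2.9 dB above → -12.5 dB.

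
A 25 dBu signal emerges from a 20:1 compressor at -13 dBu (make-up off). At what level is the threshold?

Let T be the threshold. Output overshoot = (input overshoot)/R, so -13 − T = (25 − T)/20.
20·(-13 − T) = 25 − T → 19·T = -260 − 25 = -285.
T = -285/19 = -15 dBu.

-15 dBu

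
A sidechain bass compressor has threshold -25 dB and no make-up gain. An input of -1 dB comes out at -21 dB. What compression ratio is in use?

Input overshoot = -1 − (-25) = 24 dB; output overshoot = -21 − (-25) = 4 dB.
Ratio = 24 / 4 = 6.

6:1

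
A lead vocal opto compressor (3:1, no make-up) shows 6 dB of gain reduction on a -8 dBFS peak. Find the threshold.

Input is 9 dB above T (since output overshoot × R = input overshoot: (-14 − T)·3 = -8 − T gives T = -17 dBFS).
Check: -17 + (-8 − (-17))/3 = -17 + 3 = -14 dBFS. ✓

-17 dBFS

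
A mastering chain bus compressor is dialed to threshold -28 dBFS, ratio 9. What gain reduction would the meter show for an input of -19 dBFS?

Overshoot = -19 − (-28) = 9 dB.
At 9:1, output sits 9/9 = 1 dB above threshold.
Gain reduction = 9 − 1 = 8 dB.

8 dB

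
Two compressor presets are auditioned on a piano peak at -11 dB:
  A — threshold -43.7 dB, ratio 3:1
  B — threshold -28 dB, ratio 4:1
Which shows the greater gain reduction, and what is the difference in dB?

A: 32.7 dB over, compressed to 10.9 dB over, so 21.8 dB of GR.
B: 17 dB over, compressed to 4.25 dB over, so 12.75 dB of GR.
A applies 9.05 dB more gain reduction.

A, by 9.05 dB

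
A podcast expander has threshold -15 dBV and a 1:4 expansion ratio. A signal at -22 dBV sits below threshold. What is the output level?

-43 dBV

The input is 7 dB below the -15 dBV threshold.
A 1:4 expander multiplies undershoot by 4: 7 × 4 = 28 dB below threshold.
Output = -15 − 28 = -43 dBV.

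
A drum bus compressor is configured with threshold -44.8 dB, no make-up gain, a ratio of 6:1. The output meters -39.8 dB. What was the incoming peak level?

That's 5 dB above the -44.8 dB threshold.
Input overshoot = R × output overshoot = 30 dB → input = -44.8 + 30 = -14.8 dB.

-14.8 dB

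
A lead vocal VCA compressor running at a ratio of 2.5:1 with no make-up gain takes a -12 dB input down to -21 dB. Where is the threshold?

-27 dB

Gain reduction = -12 − (-21) = 9 dB; output overshoot = GR / (R − 1) = 9 / 1.5 = 6 dB.
Threshold = output − output overshoot = -21 − 6 = -27 dB.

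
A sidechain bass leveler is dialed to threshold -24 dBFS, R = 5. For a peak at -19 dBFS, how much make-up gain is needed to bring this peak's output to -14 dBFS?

9 dB

Overshoot 5 dB → 5/5 = 1 dB after compression, so the compressed level is -24 + 1 = -23 dBFS.
Make-up = target − compressed = -14 − (-23) = 9 dB.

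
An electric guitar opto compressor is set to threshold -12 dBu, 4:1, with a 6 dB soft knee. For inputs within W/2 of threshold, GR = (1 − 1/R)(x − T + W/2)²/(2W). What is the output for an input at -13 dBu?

x − T + W/2 = -13 − (-12) + 3 = 2.
GR = (1 − 1/4) × 2² / 12 = 0.75 × 4 / 12 = 0.25 dB.
Output = -13 − 0.25 = -13.25 dBu.

-13.25 dBu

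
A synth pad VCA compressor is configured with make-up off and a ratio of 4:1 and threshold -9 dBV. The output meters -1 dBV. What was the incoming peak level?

Post-compression overshoot = -1 − (-9) = 8 dB.
Input overshoot = R × output overshoot = 32 dB → input = -9 + 32 = 23 dBV.

23 dBV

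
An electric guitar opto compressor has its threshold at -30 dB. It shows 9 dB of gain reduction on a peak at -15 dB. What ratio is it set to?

Input overshoot = -15 − (-30) = 15 dB.
Output overshoot = 15 − 9 = 6 dB.
Ratio = input overshoot / output overshoot = 15 / 6 = 2.5.

2.5:1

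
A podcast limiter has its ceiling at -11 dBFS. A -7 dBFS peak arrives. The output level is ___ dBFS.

-11 dBFS

At ∞:1, everything above -11 dBFS is held at the ceiling.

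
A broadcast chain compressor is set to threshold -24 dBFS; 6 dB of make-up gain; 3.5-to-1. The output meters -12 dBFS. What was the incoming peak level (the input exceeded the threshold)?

-3 dBFS

Remove make-up: -12 − 6 = -18 dBFS.
That's 6 dB above the -24 dBFS threshold.
Input overshoot = R × output overshoot = 21 dB → input = -24 + 21 = -3 dBFS.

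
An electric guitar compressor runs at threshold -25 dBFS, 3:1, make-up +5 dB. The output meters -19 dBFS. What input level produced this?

-22 dBFS

Before make-up, the level was -19 − 5 = -24 dBFS.
That's 1 dB above the -25 dBFS threshold.
Before 3:1 compression the overshoot was 1 × 3 = 3 dB, so input = -25 + 3 = -22 dBFS.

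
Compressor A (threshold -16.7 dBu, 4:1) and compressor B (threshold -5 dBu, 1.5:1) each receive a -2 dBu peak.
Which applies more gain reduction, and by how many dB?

A: 14.7 dB over, compressed to 3.675 dB over, so 11.025 dB of GR.
B: 3 dB over, compressed to 2 dB over, so 1 dB of GR.
A applies 10.025 dB more gain reduction.

A, by 10.025 dB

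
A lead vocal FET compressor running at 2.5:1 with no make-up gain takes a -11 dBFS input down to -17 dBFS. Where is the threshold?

Gain reduction = -11 − (-17) = 6 dB; output overshoot = GR / (R − 1) = 6 / 1.5 = 4 dB.
Threshold = output − output overshoot = -17 − 4 = -21 dBFS.

-21 dBFS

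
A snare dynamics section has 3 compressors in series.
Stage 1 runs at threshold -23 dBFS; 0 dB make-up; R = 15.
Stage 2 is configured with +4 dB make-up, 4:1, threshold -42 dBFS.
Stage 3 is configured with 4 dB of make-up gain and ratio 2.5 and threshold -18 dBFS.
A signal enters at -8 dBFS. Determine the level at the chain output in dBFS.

Stage 1: overshoot 15 dB → 15/15 = 1 dB → -22 dBFS.
Stage 2: -22 dBFS is 20 dB over -42 dBFS; at 4:1 that becomes 5 dB over, giving -37 dBFS; +4 dB make-up → -33 dBFS.
Stage 3: -33 dBFS is at or below the -18 dBFS threshold — no compression; make-up brings it to -29 dBFS.

-29 dBFS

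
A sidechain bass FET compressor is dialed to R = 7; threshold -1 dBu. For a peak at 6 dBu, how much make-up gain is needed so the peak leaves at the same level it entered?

6 dB

Overshoot 7 dB → 7/7 = 1 dB after compression, so the compressed level is -1 + 1 = 0 dBu.
Make-up = target − compressed = 6 − 0 = 6 dB.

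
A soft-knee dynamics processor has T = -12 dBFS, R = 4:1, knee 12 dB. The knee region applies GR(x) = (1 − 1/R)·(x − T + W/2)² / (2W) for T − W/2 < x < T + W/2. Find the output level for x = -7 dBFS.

x − T + W/2 = -7 − (-12) + 6 = 11.
GR = (1 − 1/4) × 11² / 24 = 0.75 × 121 / 24 = 3.78125 dB.
Output = -7 − 3.78125 = -10.78125 dBFS.

-10.78125 dBFS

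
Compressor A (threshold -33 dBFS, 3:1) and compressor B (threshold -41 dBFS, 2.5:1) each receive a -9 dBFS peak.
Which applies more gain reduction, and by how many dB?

B, by 3.2 dB

A: overshoot 24 dB → output overshoot 8 dB → GR 16 dB.
B: overshoot 32 dB → output overshoot 12.8 dB → GR 19.2 dB.
B reduces 3.2 dB more.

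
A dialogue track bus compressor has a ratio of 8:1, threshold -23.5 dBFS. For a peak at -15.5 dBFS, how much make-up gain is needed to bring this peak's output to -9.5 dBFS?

13 dB

The peak compresses to -23.5 + 8/8 = -22.5 dBFS.
To reach -9.5 dBFS requires -9.5 − (-22.5) = 13 dB of make-up.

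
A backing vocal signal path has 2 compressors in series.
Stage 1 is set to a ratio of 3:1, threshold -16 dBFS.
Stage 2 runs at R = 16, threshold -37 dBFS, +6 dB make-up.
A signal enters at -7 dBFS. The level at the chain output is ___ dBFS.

Stage 1: 9 dB above -16 dBFS, reduced 3:1 to 3 dB above → -13 dBFS.
Stage 2: overshoot 24 dB → 24/16 = 1.5 dB → -35.5 dBFS; +6 dB make-up → -29.5 dBFS.

-29.5 dBFS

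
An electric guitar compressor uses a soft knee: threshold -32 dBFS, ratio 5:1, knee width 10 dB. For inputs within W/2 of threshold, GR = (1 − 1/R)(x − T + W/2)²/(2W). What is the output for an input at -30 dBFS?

x − T + W/2 = -30 − (-32) + 5 = 7.
GR = (1 − 1/5) × 7² / 20 = 0.8 × 49 / 20 = 1.96 dB.
Output = -30 − 1.96 = -31.96 dBFS.

-31.96 dBFS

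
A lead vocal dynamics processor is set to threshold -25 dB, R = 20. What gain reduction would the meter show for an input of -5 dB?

19 dB

Overshoot = -5 − (-25) = 20 dB.
A 20:1 ratio leaves 1 dB of that excess.
So the signal is attenuated by 20 − 1 = 19 dB.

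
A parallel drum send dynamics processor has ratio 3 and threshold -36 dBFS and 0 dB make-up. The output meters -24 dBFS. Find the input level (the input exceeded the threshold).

0 dBFS

That's 12 dB above the -36 dBFS threshold.
Undo the ratio: input overshoot = 12 × 3 = 36 dB, giving input = 0 dBFS.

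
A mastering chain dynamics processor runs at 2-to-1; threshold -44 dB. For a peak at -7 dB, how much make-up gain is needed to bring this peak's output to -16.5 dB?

The peak compresses to -44 + 37/2 = -25.5 dB.
To reach -16.5 dB requires -16.5 − (-25.5) = 9 dB of make-up.

9 dB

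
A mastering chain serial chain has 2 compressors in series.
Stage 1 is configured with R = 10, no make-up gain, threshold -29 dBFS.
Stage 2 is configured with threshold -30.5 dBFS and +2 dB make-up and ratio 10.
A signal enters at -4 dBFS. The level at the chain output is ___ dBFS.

Stage 1: overshoot 25 dB → 25/10 = 2.5 dB → -26.5 dBFS.
Stage 2: overshoot 4 dB → 4/10 = 0.4 dB → -30.1 dBFS; +2 dB make-up → -28.1 dBFS.

-28.1 dBFS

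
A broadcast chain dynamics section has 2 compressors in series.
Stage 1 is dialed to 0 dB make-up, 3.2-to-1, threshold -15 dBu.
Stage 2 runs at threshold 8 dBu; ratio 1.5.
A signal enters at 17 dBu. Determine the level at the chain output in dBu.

-5 dBu

Stage 1: 32 dB above -15 dBu, reduced 3.2:1 to 10 dB above → -5 dBu.
Stage 2: below threshold (-5 ≤ 8); passes unchanged; output -5 dBu.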